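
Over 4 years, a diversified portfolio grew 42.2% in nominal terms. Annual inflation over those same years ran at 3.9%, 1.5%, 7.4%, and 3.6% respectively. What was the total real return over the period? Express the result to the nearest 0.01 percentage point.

Cumulative inflation factor: 1.039 × 1.015 × 1.074 × 1.036 ≈ 1.17340.
Nominal growth factor: 1.42200. Real growth factor = 1.42200 / 1.17340 ≈ 1.21186.
Total real return ≈ 21.1864%.

21.19%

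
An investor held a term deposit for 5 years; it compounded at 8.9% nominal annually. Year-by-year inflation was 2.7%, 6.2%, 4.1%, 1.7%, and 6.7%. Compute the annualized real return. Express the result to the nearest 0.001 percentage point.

Cumulative inflation factor: 1.027 × 1.062 × 1.041 × 1.017 × 1.067 ≈ 1.23206.
Nominal growth factor: 1.53158. Real growth factor = 1.53158 / 1.23206 ≈ 1.24311.
Annualized: 1.24311^(1/5) − 1 ≈ 0.04448.

4.448%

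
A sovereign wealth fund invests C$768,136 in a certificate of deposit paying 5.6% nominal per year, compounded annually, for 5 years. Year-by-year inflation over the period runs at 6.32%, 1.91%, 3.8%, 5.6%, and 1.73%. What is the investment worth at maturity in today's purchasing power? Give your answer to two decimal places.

C$834,863.79

Nominal value at maturity: C$768,136 × (1 + 5.6%)^5 ≈ C$1,008,689.99.
Price-level factor over 5 years: 1.0632 × 1.0191 × 1.038 × 1.056 × 1.0173 ≈ 1.2082090536.
Dividing the nominal maturity value by the price-level factor gives the value in today's money.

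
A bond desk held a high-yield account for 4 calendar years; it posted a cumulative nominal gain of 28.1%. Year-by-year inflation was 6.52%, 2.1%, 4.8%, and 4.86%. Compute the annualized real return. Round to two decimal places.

1.75%

Cumulative inflation factor: 1.0652 × 1.021 × 1.048 × 1.0486 ≈ 1.19517.
Nominal growth factor: 1.28100. Real growth factor = 1.28100 / 1.19517 ≈ 1.07182.
Annualized: 1.07182^(1/4) − 1 ≈ 0.01749.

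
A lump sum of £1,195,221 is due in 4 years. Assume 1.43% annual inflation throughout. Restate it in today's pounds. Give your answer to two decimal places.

£1,129,230.27

Price-level factor over 4 years: (1 + 1.43%)^4 ≈ 1.0584386786.
Purchasing power today: £1,195,221 divided by that factor.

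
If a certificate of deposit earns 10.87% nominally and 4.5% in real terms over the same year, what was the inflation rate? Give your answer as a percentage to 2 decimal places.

6.10%

From (1+r_nom) = (1+r_real)(1+π), we get 1+π = (1 + 10.87%)/(1 + 4.5%) = 1.1087/1.045 ≈ 1.06096.
So π ≈ 6.0957%.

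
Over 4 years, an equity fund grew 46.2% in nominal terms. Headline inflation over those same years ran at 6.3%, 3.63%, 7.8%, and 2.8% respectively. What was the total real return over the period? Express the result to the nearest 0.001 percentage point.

Cumulative inflation factor: 1.063 × 1.0363 × 1.078 × 1.028 ≈ 1.22076.
Nominal growth factor: 1.46200. Real growth factor = 1.46200 / 1.22076 ≈ 1.19761.
Total real return ≈ 19.7614%.

19.761%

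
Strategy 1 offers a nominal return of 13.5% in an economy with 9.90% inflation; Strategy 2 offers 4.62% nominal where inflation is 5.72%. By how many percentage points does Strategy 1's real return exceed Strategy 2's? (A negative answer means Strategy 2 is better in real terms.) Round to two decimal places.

Strategy 1 real return: 1.135/1.0990 − 1 = 3.276%.
Strategy 2 real return: 1.0462/1.0572 − 1 = -1.040%.
Difference: 3.276 − (-1.040) = 4.316 pp.

4.32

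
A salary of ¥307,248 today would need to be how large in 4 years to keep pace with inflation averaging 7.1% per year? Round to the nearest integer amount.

Cumulative price-level factor: (1+7.1%)^4 ≈ 1.3157030557.
The nominal amount required is ¥307,248 scaled up by that factor.

¥404,247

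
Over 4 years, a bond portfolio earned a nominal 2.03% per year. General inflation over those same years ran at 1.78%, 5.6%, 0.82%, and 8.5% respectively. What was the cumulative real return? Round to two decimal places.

-7.83%

Cumulative inflation factor: 1.0178 × 1.056 × 1.0082 × 1.085 ≈ 1.17572.
Nominal growth factor: 1.08371. Real growth factor = 1.08371 / 1.17572 ≈ 0.92174.
Total real return ≈ -7.8259%.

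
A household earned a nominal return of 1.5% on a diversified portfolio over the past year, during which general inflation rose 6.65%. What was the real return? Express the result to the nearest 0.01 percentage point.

Real return via the Fisher equation: (1 + 1.5%)/(1 + 6.65%) − 1 = 1.015/1.0665 − 1 ≈ -0.04829.

-4.83%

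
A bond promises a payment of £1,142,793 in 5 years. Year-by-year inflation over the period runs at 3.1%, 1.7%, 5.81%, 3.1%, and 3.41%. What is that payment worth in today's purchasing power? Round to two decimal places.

Price-level factor over 5 years: 1.031 × 1.017 × 1.0581 × 1.031 × 1.0341 ≈ 1.1828441764.
Purchasing power today: £1,142,793 divided by that factor.

£966,139.94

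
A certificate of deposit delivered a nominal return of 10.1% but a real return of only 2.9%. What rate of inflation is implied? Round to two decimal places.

7.00%

From (1+r_nom) = (1+r_real)(1+π), we get 1+π = (1 + 10.1%)/(1 + 2.9%) = 1.101/1.029 ≈ 1.06997.
So π ≈ 6.9971%.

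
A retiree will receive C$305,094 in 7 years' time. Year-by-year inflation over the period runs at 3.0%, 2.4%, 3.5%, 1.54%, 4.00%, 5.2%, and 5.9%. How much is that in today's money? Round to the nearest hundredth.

C$237,560.34

Price-level factor over 7 years: 1.030 × 1.024 × 1.035 × 1.0154 × 1.0400 × 1.052 × 1.059 ≈ 1.2842800298.
Purchasing power today: C$305,094 divided by that factor.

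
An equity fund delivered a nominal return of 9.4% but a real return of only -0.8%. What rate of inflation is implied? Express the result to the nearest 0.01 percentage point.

From (1+r_nom) = (1+r_real)(1+π), we get 1+π = (1 + 9.4%)/(1 − 0.8%) = 1.094/0.992 ≈ 1.10282.
So π ≈ 10.2823%.

10.28%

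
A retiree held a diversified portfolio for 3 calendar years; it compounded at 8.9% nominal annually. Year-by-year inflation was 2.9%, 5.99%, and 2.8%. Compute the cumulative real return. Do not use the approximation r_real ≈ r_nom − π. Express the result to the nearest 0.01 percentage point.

Cumulative inflation factor: 1.029 × 1.0599 × 1.028 ≈ 1.12117.
Nominal growth factor: 1.29147. Real growth factor = 1.29147 / 1.12117 ≈ 1.15189.
Total real return ≈ 15.1888%.

15.19%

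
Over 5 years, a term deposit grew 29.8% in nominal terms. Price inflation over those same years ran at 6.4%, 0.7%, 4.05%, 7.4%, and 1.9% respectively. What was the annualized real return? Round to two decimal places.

1.25%

Cumulative inflation factor: 1.064 × 1.007 × 1.0405 × 1.074 × 1.019 ≈ 1.22009.
Nominal growth factor: 1.29800. Real growth factor = 1.29800 / 1.22009 ≈ 1.06386.
Annualized: 1.06386^(1/5) − 1 ≈ 0.01246.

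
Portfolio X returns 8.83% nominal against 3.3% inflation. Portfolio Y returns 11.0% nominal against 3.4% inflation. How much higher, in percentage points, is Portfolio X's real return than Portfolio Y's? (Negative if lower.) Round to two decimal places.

-2.00

Portfolio X real return: 1.0883/1.033 − 1 = 5.353%.
Portfolio Y real return: 1.110/1.034 − 1 = 7.350%.
Difference: 5.353 − 7.350 = -1.997 pp.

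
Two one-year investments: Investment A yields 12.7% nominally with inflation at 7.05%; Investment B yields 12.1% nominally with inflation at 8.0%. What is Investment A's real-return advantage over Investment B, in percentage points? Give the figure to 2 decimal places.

Investment A real return: 1.127/1.0705 − 1 = 5.278%.
Investment B real return: 1.121/1.080 − 1 = 3.796%.
Difference: 5.278 − 3.796 = 1.482 pp.

1.48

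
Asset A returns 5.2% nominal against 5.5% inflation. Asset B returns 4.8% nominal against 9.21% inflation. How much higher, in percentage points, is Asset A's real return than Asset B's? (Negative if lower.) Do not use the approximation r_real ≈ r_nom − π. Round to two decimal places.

Asset A real return: 1.052/1.055 − 1 = -0.284%.
Asset B real return: 1.048/1.0921 − 1 = -4.038%.
Difference: -0.284 − (-4.038) = 3.754 pp.

3.75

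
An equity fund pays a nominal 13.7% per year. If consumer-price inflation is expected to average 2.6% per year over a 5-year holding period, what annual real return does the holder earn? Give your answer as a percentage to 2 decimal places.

With constant rates the annual real return is the same each year: (1+13.7%)/(1+2.6%) − 1 = 0.10819.

10.82%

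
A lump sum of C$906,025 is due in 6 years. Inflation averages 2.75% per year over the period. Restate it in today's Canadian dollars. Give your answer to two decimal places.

C$769,926.38

Price-level factor over 6 years: (1 + 2.75%)^6 ≈ 1.1767683610.
Purchasing power today: C$906,025 divided by that factor.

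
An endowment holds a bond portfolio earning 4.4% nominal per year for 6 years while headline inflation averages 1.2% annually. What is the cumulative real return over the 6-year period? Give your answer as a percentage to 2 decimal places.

20.54%

The annual real rate is (1+4.4%)/(1+1.2%) − 1 = 3.1621%.
Compounded over 6 years: (1 + 0.031621)^6 − 1 ≈ 0.20537.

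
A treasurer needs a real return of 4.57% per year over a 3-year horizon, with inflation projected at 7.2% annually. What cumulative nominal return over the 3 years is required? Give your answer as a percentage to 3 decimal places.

Required annual nominal rate: (1+4.57%)(1+7.2%) − 1 = 12.09904%.
Cumulative over 3 years: (1 + 0.1209904)^3 − 1 ≈ 0.40866.

40.866%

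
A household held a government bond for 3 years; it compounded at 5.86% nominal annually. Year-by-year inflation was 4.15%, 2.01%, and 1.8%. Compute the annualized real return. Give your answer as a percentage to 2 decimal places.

3.13%

Cumulative inflation factor: 1.0415 × 1.0201 × 1.018 ≈ 1.08156.
Nominal growth factor: 1.18630. Real growth factor = 1.18630 / 1.08156 ≈ 1.09685.
Annualized: 1.09685^(1/3) − 1 ≈ 0.03129.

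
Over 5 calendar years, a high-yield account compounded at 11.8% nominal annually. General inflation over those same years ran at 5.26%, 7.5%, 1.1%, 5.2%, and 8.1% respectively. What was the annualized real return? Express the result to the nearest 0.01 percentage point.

Cumulative inflation factor: 1.0526 × 1.075 × 1.011 × 1.052 × 1.081 ≈ 1.30096.
Nominal growth factor: 1.74666. Real growth factor = 1.74666 / 1.30096 ≈ 1.34259.
Annualized: 1.34259^(1/5) − 1 ≈ 0.06069.

6.07%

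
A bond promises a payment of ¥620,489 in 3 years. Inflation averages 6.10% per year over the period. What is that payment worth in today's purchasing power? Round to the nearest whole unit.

Price-level factor over 3 years: (1 + 6.10%)^3 = 1.194389981.
Purchasing power today: ¥620,489 divided by that factor.

¥519,503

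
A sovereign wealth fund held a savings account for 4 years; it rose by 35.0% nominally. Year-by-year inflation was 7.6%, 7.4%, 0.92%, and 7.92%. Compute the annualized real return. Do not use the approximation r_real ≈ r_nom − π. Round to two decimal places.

Cumulative inflation factor: 1.076 × 1.074 × 1.0092 × 1.0792 ≈ 1.25862.
Nominal growth factor: 1.35000. Real growth factor = 1.35000 / 1.25862 ≈ 1.07260.
Annualized: 1.07260^(1/4) − 1 ≈ 0.01768.

1.77%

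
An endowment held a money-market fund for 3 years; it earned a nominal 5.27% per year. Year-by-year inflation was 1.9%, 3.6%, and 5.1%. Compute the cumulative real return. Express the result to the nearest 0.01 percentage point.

5.14%

Cumulative inflation factor: 1.019 × 1.036 × 1.051 ≈ 1.10952.
Nominal growth factor: 1.16658. Real growth factor = 1.16658 / 1.10952 ≈ 1.05142.
Total real return ≈ 5.1422%.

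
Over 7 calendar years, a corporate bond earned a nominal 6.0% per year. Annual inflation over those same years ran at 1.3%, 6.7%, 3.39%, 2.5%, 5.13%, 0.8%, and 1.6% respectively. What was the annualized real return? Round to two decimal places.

2.87%

Cumulative inflation factor: 1.013 × 1.067 × 1.0339 × 1.025 × 1.0513 × 1.008 × 1.016 ≈ 1.23327.
Nominal growth factor: 1.50363. Real growth factor = 1.50363 / 1.23327 ≈ 1.21923.
Annualized: 1.21923^(1/7) − 1 ≈ 0.02872.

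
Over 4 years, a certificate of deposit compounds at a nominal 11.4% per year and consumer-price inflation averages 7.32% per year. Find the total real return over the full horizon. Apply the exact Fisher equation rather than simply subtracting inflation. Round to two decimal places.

The annual real rate is (1+11.4%)/(1+7.32%) − 1 = 3.8017%.
Compounded over 4 years: (1 + 0.038017)^4 − 1 ≈ 0.16096.

16.10%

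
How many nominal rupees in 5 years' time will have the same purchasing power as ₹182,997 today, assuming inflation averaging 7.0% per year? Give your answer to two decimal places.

₹256,662.76

Cumulative price-level factor: (1+7.0%)^5 = 1.4025517307.
The nominal amount required is ₹182,997 scaled up by that factor.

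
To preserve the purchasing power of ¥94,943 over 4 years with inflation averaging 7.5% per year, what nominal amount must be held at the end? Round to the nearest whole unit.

Cumulative price-level factor: (1+7.5%)^4 ≈ 1.3354691406.
Multiplying ¥94,943 by the price-level factor gives the future nominal sum.

¥126,793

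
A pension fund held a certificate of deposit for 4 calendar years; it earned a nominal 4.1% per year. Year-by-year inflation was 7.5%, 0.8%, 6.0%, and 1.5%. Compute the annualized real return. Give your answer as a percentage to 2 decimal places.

Cumulative inflation factor: 1.075 × 1.008 × 1.060 × 1.015 ≈ 1.16585.
Nominal growth factor: 1.17436. Real growth factor = 1.17436 / 1.16585 ≈ 1.00731.
Annualized: 1.00731^(1/4) − 1 ≈ 0.00182.

0.18%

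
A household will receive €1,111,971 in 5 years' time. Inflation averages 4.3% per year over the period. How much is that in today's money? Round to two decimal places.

Price-level factor over 5 years: (1 + 4.3%)^5 ≈ 1.2343023110.
Purchasing power today: €1,111,971 divided by that factor.

€900,890.32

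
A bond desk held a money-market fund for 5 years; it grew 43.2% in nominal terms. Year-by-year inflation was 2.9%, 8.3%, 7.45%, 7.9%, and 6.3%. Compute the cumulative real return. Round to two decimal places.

Cumulative inflation factor: 1.029 × 1.083 × 1.0745 × 1.079 × 1.063 ≈ 1.37343.
Nominal growth factor: 1.43200. Real growth factor = 1.43200 / 1.37343 ≈ 1.04265.
Total real return ≈ 4.2649%.

4.26%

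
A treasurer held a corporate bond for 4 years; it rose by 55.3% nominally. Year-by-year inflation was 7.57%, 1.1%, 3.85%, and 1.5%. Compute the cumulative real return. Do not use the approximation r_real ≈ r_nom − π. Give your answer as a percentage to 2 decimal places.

Cumulative inflation factor: 1.0757 × 1.011 × 1.0385 × 1.015 ≈ 1.14634.
Nominal growth factor: 1.55300. Real growth factor = 1.55300 / 1.14634 ≈ 1.35474.
Total real return ≈ 35.4742%.

35.47%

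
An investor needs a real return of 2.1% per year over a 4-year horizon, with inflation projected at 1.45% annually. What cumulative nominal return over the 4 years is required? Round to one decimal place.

15.1%

Required annual nominal rate: (1+2.1%)(1+1.45%) − 1 = 3.58045%.
Cumulative over 4 years: (1 + 0.0358045)^4 − 1 ≈ 0.15110.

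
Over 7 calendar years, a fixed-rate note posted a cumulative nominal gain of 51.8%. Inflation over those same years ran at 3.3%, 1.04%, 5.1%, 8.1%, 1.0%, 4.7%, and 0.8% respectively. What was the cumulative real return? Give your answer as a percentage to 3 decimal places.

Cumulative inflation factor: 1.033 × 1.0104 × 1.051 × 1.081 × 1.010 × 1.047 × 1.008 ≈ 1.26401.
Nominal growth factor: 1.51800. Real growth factor = 1.51800 / 1.26401 ≈ 1.20094.
Total real return ≈ 20.0939%.

20.094%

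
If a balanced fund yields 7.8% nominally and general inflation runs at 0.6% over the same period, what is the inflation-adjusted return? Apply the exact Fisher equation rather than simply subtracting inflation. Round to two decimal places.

7.16%

Real return via the Fisher equation: (1 + 7.8%)/(1 + 0.6%) − 1 = 1.078/1.006 − 1 ≈ 0.07157.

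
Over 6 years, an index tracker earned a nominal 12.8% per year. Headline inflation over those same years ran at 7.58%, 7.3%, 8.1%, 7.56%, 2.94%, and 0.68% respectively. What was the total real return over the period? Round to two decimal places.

Cumulative inflation factor: 1.0758 × 1.073 × 1.081 × 1.0756 × 1.0294 × 1.0068 ≈ 1.39103.
Nominal growth factor: 2.05994. Real growth factor = 2.05994 / 1.39103 ≈ 1.48088.
Total real return ≈ 48.0879%.

48.09%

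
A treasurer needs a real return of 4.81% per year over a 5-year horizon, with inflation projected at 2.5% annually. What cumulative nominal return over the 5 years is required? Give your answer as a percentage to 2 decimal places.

43.10%

Required annual nominal rate: (1+4.81%)(1+2.5%) − 1 = 7.43025%.
Cumulative over 5 years: (1 + 0.0743025)^5 − 1 ≈ 0.43098.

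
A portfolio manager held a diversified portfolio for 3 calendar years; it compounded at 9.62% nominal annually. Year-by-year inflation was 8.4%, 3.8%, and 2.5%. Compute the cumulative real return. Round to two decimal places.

Cumulative inflation factor: 1.084 × 1.038 × 1.025 ≈ 1.15332.
Nominal growth factor: 1.31725. Real growth factor = 1.31725 / 1.15332 ≈ 1.14214.
Total real return ≈ 14.2139%.

14.21%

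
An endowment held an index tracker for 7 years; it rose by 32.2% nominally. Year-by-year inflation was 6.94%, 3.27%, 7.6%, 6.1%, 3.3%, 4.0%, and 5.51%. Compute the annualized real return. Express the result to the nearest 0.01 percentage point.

Cumulative inflation factor: 1.0694 × 1.0327 × 1.076 × 1.061 × 1.033 × 1.040 × 1.0551 ≈ 1.42912.
Nominal growth factor: 1.32200. Real growth factor = 1.32200 / 1.42912 ≈ 0.92504.
Annualized: 0.92504^(1/7) − 1 ≈ -0.01107.

-1.11%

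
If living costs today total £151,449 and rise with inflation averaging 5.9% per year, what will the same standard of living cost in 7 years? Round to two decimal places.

£226,223.72

Cumulative price-level factor: (1+5.9%)^7 ≈ 1.4937286838.
The nominal amount required is £151,449 scaled up by that factor.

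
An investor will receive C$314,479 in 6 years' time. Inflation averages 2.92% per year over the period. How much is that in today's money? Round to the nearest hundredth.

Price-level factor over 6 years: (1 + 2.92%)^6 ≈ 1.1884985747.
Purchasing power today: C$314,479 divided by that factor.

C$264,601.92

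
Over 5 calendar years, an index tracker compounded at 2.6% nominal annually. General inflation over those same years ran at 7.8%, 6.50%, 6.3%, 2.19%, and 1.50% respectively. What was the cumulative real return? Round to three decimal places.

Cumulative inflation factor: 1.078 × 1.0650 × 1.063 × 1.0219 × 1.0150 ≈ 1.26583.
Nominal growth factor: 1.13694. Real growth factor = 1.13694 / 1.26583 ≈ 0.89817.
Total real return ≈ -10.1825%.

-10.183%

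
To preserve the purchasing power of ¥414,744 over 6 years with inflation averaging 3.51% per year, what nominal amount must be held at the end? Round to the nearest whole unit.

¥510,122

Cumulative price-level factor: (1+3.51%)^6 ≈ 1.2299681103.
Multiplying ¥414,744 by the price-level factor gives the future nominal sum.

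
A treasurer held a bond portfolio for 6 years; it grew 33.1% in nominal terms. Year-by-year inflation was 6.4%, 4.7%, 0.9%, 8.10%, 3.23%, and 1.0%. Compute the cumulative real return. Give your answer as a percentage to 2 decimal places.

Cumulative inflation factor: 1.064 × 1.047 × 1.009 × 1.0810 × 1.0323 × 1.010 ≈ 1.26687.
Nominal growth factor: 1.33100. Real growth factor = 1.33100 / 1.26687 ≈ 1.05062.
Total real return ≈ 5.0620%.

5.06%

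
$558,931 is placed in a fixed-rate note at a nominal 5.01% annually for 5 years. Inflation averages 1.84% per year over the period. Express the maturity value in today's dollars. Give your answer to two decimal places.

Nominal value at maturity: $558,931 × (1 + 5.01%)^5 ≈ $713,693.09.
Price-level factor over 5 years: (1 + 1.84%)^5 ≈ 1.0954484703.
Dividing the nominal maturity value by the price-level factor gives the value in today's money.

$651,507.68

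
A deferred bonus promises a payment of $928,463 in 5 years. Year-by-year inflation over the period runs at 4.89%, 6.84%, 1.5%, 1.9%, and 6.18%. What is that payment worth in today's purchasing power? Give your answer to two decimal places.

Price-level factor over 5 years: 1.0489 × 1.0684 × 1.015 × 1.019 × 1.0618 ≈ 1.2306963485.
Purchasing power today: $928,463 divided by that factor.

$754,420.86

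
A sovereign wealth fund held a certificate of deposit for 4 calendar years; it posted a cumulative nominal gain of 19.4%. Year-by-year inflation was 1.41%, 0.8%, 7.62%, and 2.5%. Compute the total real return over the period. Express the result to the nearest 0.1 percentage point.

Cumulative inflation factor: 1.0141 × 1.008 × 1.0762 × 1.025 ≈ 1.12761.
Nominal growth factor: 1.19400. Real growth factor = 1.19400 / 1.12761 ≈ 1.05888.
Total real return ≈ 5.8879%.

5.9%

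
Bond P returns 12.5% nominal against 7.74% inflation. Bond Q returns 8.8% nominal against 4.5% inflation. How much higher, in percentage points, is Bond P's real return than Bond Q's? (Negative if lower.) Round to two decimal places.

0.30

Bond P real return: 1.125/1.0774 − 1 = 4.418%.
Bond Q real return: 1.088/1.045 − 1 = 4.115%.
Difference: 4.418 − 4.115 = 0.303 pp.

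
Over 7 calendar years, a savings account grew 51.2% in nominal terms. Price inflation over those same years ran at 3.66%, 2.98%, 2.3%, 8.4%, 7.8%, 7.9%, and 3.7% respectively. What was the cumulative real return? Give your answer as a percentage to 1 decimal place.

Cumulative inflation factor: 1.0366 × 1.0298 × 1.023 × 1.084 × 1.078 × 1.079 × 1.037 ≈ 1.42787.
Nominal growth factor: 1.51200. Real growth factor = 1.51200 / 1.42787 ≈ 1.05892.
Total real return ≈ 5.8922%.

5.9%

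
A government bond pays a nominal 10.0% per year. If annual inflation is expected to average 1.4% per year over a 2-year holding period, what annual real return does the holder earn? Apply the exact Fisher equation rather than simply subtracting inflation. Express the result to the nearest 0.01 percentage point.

With constant rates the annual real return is the same each year: (1+10.0%)/(1+1.4%) − 1 = 0.08481.

8.48%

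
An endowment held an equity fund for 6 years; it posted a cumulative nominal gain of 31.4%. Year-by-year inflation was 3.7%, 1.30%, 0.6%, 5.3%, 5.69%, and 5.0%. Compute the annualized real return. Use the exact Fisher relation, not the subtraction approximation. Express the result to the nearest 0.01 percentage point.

1.04%

Cumulative inflation factor: 1.037 × 1.0130 × 1.006 × 1.053 × 1.0569 × 1.050 ≈ 1.23492.
Nominal growth factor: 1.31400. Real growth factor = 1.31400 / 1.23492 ≈ 1.06404.
Annualized: 1.06404^(1/6) − 1 ≈ 0.01040.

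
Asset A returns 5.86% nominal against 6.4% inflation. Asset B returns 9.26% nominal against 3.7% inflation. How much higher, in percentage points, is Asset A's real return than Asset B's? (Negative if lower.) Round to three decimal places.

-5.869

Asset A real return: 1.0586/1.064 − 1 = -0.5075%.
Asset B real return: 1.0926/1.037 − 1 = 5.3616%.
Difference: -0.5075 − 5.3616 = -5.8691 pp.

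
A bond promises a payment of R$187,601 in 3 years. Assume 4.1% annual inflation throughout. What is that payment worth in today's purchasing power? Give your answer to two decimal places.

R$166,296.44

Price-level factor over 3 years: (1 + 4.1%)^3 = 1.128111921.
Purchasing power today: R$187,601 divided by that factor.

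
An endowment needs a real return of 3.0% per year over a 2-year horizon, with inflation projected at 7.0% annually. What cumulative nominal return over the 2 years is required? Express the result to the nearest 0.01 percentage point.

21.46%

Required annual nominal rate: (1+3.0%)(1+7.0%) − 1 = 10.21%.
Cumulative over 2 years: (1 + 0.1021)^2 − 1 ≈ 0.21462.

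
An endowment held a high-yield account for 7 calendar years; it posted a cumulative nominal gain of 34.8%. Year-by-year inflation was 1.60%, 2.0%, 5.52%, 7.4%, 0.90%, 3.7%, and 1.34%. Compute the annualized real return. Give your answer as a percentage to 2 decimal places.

1.14%

Cumulative inflation factor: 1.0160 × 1.020 × 1.0552 × 1.074 × 1.0090 × 1.037 × 1.0134 ≈ 1.24533.
Nominal growth factor: 1.34800. Real growth factor = 1.34800 / 1.24533 ≈ 1.08245.
Annualized: 1.08245^(1/7) − 1 ≈ 0.01138.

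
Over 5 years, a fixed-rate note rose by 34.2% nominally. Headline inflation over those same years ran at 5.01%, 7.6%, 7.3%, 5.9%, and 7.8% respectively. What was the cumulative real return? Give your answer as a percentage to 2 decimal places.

-3.04%

Cumulative inflation factor: 1.0501 × 1.076 × 1.073 × 1.059 × 1.078 ≈ 1.38407.
Nominal growth factor: 1.34200. Real growth factor = 1.34200 / 1.38407 ≈ 0.96961.
Total real return ≈ -3.0394%.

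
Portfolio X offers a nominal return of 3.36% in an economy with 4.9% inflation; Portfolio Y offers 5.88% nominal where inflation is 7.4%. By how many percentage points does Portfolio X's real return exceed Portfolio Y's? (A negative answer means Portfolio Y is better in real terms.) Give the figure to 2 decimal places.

-0.05

Portfolio X real return: 1.0336/1.049 − 1 = -1.468%.
Portfolio Y real return: 1.0588/1.074 − 1 = -1.415%.
Difference: -1.468 − (-1.415) = -0.053 pp.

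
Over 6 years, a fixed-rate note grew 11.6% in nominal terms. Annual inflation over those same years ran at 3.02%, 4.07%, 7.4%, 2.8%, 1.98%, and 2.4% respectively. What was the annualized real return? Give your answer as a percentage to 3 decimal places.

Cumulative inflation factor: 1.0302 × 1.0407 × 1.074 × 1.028 × 1.0198 × 1.024 ≈ 1.23612.
Nominal growth factor: 1.11600. Real growth factor = 1.11600 / 1.23612 ≈ 0.90283.
Annualized: 0.90283^(1/6) − 1 ≈ -0.01689.

-1.689%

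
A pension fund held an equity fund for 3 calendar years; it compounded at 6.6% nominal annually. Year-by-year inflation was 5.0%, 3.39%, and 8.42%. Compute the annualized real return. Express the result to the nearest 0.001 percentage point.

0.964%

Cumulative inflation factor: 1.050 × 1.0339 × 1.0842 ≈ 1.17700.
Nominal growth factor: 1.21136. Real growth factor = 1.21136 / 1.17700 ≈ 1.02919.
Annualized: 1.02919^(1/3) − 1 ≈ 0.00964.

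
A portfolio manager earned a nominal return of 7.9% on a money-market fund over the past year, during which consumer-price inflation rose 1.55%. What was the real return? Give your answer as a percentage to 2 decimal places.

Real return via the Fisher equation: (1 + 7.9%)/(1 + 1.55%) − 1 = 1.079/1.0155 − 1 ≈ 0.06253.

6.25%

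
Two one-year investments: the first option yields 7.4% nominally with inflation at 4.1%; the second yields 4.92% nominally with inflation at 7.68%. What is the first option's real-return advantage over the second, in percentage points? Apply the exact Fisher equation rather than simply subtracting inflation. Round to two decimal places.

5.73

The first option real return: 1.074/1.041 − 1 = 3.170%.
The second real return: 1.0492/1.0768 − 1 = -2.563%.
Difference: 3.170 − (-2.563) = 5.733 pp.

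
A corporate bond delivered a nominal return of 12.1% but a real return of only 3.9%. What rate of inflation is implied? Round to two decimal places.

7.89%

From (1+r_nom) = (1+r_real)(1+π), we get 1+π = (1 + 12.1%)/(1 + 3.9%) = 1.121/1.039 ≈ 1.07892.
So π ≈ 7.8922%.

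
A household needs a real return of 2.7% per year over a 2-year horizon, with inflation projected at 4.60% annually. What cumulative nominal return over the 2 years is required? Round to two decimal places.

15.40%

Required annual nominal rate: (1+2.7%)(1+4.60%) − 1 = 7.4242%.
Cumulative over 2 years: (1 + 0.074242)^2 − 1 ≈ 0.15400.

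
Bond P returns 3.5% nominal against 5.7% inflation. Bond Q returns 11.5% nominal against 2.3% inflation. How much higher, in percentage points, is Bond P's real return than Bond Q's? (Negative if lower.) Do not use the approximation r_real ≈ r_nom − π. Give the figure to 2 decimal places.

Bond P real return: 1.035/1.057 − 1 = -2.081%.
Bond Q real return: 1.115/1.023 − 1 = 8.993%.
Difference: -2.081 − 8.993 = -11.074 pp.

-11.07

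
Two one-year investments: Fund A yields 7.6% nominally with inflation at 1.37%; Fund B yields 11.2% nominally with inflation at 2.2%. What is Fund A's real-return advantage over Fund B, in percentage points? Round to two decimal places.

Fund A real return: 1.076/1.0137 − 1 = 6.146%.
Fund B real return: 1.112/1.022 − 1 = 8.806%.
Difference: 6.146 − 8.806 = -2.660 pp.

-2.66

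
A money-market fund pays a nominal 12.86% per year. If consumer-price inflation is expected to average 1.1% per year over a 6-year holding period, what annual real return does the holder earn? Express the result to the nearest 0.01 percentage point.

11.63%

With constant rates the annual real return is the same each year: (1+12.86%)/(1+1.1%) − 1 = 0.11632.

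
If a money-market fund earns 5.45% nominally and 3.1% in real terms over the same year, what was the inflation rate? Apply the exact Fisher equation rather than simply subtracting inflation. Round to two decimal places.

2.28%

From (1+r_nom) = (1+r_real)(1+π), we get 1+π = (1 + 5.45%)/(1 + 3.1%) = 1.0545/1.031 ≈ 1.02279.
So π ≈ 2.2793%.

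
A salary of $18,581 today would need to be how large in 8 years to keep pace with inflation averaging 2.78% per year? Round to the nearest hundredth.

$23,138.65

Cumulative price-level factor: (1+2.78%)^8 ≈ 1.2452854299.
The nominal amount required is $18,581 scaled up by that factor.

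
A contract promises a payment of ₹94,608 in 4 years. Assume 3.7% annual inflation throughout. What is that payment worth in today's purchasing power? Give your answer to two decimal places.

₹81,811.21

Price-level factor over 4 years: (1 + 3.7%)^4 ≈ 1.1564184862.
Purchasing power today: ₹94,608 divided by that factor.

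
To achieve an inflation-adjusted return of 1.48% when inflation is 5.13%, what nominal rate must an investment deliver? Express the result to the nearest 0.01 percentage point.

By the Fisher equation, 1 + r_nom = (1 + 1.48%)(1 + 5.13%) = 1.0148 × 1.0513 = 1.06685924.
So r_nom = 6.685924%.

6.69%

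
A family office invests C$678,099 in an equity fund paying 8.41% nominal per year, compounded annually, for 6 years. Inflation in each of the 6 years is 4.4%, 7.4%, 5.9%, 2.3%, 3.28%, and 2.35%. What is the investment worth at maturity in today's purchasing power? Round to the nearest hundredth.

Nominal value at maturity: C$678,099 × (1 + 8.41%)^6 ≈ C$1,100,801.90.
Price-level factor over 6 years: 1.044 × 1.074 × 1.059 × 1.023 × 1.0328 × 1.0235 ≈ 1.2840456092.
The maturity value deflated by that factor is the answer in today's purchasing power.

C$857,291.90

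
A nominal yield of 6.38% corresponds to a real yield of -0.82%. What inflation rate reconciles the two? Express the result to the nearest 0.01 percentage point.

7.26%

From (1+r_nom) = (1+r_real)(1+π), we get 1+π = (1 + 6.38%)/(1 − 0.82%) = 1.0638/0.9918 ≈ 1.07260.
So π ≈ 7.2595%.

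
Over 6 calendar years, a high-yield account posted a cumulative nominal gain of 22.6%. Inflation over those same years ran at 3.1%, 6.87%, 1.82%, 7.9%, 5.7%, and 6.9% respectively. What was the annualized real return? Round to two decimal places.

-1.81%

Cumulative inflation factor: 1.031 × 1.0687 × 1.0182 × 1.079 × 1.057 × 1.069 ≈ 1.36780.
Nominal growth factor: 1.22600. Real growth factor = 1.22600 / 1.36780 ≈ 0.89633.
Annualized: 0.89633^(1/6) − 1 ≈ -0.01808.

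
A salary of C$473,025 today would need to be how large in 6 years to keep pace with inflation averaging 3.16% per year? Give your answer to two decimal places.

C$570,101.38

Cumulative price-level factor: (1+3.16%)^6 ≈ 1.2052246368.
Multiplying C$473,025 by the price-level factor gives the future nominal sum.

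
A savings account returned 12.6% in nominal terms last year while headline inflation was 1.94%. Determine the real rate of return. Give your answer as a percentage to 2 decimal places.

10.46%

Real return via the Fisher equation: (1 + 12.6%)/(1 + 1.94%) − 1 = 1.126/1.0194 − 1 ≈ 0.10457.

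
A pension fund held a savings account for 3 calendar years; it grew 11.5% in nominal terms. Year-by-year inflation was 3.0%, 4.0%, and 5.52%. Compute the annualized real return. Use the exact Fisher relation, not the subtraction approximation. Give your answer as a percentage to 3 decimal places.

Cumulative inflation factor: 1.030 × 1.040 × 1.0552 ≈ 1.13033.
Nominal growth factor: 1.11500. Real growth factor = 1.11500 / 1.13033 ≈ 0.98644.
Annualized: 0.98644^(1/3) − 1 ≈ -0.00454.

-0.454%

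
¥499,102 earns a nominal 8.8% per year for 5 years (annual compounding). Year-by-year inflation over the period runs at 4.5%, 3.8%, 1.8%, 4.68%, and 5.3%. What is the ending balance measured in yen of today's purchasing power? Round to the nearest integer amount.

Nominal value at maturity: ¥499,102 × (1 + 8.8%)^5 ≈ ¥760,911.
Price-level factor over 5 years: 1.045 × 1.038 × 1.018 × 1.0468 × 1.053 ≈ 1.2171763550.
Dividing the nominal maturity value by the price-level factor gives the value in today's money.

¥625,144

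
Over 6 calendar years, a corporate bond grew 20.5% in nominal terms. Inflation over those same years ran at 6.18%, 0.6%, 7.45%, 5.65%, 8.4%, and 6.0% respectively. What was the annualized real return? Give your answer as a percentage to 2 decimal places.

Cumulative inflation factor: 1.0618 × 1.006 × 1.0745 × 1.0565 × 1.084 × 1.060 ≈ 1.39332.
Nominal growth factor: 1.20500. Real growth factor = 1.20500 / 1.39332 ≈ 0.86484.
Annualized: 0.86484^(1/6) − 1 ≈ -0.02391.

-2.39%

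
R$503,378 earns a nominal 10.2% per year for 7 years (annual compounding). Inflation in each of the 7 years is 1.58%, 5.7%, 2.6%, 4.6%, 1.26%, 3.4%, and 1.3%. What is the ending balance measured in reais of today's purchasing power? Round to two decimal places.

Nominal value at maturity: R$503,378 × (1 + 10.2%)^7 ≈ R$993,494.33.
Price-level factor over 7 years: 1.0158 × 1.057 × 1.026 × 1.046 × 1.0126 × 1.034 × 1.013 ≈ 1.2221658609.
The maturity value deflated by that factor is the answer in today's purchasing power.

R$812,896.48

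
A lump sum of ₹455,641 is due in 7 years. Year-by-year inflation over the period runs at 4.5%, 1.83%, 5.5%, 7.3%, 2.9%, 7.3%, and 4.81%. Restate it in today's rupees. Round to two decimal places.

₹326,859.24

Price-level factor over 7 years: 1.045 × 1.0183 × 1.055 × 1.073 × 1.029 × 1.073 × 1.0481 ≈ 1.3939976240.
Purchasing power today: ₹455,641 divided by that factor.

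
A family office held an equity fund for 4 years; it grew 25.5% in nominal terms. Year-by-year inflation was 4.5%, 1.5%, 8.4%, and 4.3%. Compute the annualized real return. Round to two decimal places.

Cumulative inflation factor: 1.045 × 1.015 × 1.084 × 1.043 ≈ 1.19921.
Nominal growth factor: 1.25500. Real growth factor = 1.25500 / 1.19921 ≈ 1.04652.
Annualized: 1.04652^(1/4) − 1 ≈ 0.01143.

1.14%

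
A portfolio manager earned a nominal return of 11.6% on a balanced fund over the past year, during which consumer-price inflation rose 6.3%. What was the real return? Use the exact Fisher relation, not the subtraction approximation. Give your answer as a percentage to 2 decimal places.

Real return via the Fisher equation: (1 + 11.6%)/(1 + 6.3%) − 1 = 1.116/1.063 − 1 ≈ 0.04986.

4.99%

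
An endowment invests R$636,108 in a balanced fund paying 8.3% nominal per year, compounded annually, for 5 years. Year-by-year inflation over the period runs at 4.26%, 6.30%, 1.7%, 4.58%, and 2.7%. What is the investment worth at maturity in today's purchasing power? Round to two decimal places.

R$782,856.43

Nominal value at maturity: R$636,108 × (1 + 8.3%)^5 ≈ R$947,704.93.
Price-level factor over 5 years: 1.0426 × 1.0630 × 1.017 × 1.0458 × 1.027 ≈ 1.2105730996.
Dividing the nominal maturity value by the price-level factor gives the value in today's money.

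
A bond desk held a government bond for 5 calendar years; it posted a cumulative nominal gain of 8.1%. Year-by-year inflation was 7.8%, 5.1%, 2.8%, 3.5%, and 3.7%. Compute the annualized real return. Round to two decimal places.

-2.86%

Cumulative inflation factor: 1.078 × 1.051 × 1.028 × 1.035 × 1.037 ≈ 1.25007.
Nominal growth factor: 1.08100. Real growth factor = 1.08100 / 1.25007 ≈ 0.86475.
Annualized: 0.86475^(1/5) − 1 ≈ -0.02864.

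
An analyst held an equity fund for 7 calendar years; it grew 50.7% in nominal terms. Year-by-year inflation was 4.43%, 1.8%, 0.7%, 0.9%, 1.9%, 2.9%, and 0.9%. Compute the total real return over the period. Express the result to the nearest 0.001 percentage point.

31.868%

Cumulative inflation factor: 1.0443 × 1.018 × 1.007 × 1.009 × 1.019 × 1.029 × 1.009 ≈ 1.14281.
Nominal growth factor: 1.50700. Real growth factor = 1.50700 / 1.14281 ≈ 1.31868.
Total real return ≈ 31.8678%.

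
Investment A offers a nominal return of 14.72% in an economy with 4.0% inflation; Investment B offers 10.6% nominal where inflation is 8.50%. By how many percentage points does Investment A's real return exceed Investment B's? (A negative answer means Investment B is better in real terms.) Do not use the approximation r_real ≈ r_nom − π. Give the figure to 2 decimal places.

Investment A real return: 1.1472/1.040 − 1 = 10.308%.
Investment B real return: 1.106/1.0850 − 1 = 1.935%.
Difference: 10.308 − 1.935 = 8.373 pp.

8.37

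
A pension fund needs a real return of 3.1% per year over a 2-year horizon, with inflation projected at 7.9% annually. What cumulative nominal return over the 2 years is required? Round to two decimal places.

23.75%

Required annual nominal rate: (1+3.1%)(1+7.9%) − 1 = 11.2449%.
Cumulative over 2 years: (1 + 0.112449)^2 − 1 ≈ 0.23754.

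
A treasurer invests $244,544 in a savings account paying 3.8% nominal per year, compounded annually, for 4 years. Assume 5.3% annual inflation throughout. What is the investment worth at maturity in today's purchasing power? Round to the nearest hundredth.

Nominal value at maturity: $244,544 × (1 + 3.8%)^4 ≈ $283,887.60.
Price-level factor over 4 years: (1 + 5.3%)^4 ≈ 1.2294573985.
The maturity value deflated by that factor is the answer in today's purchasing power.

$230,904.79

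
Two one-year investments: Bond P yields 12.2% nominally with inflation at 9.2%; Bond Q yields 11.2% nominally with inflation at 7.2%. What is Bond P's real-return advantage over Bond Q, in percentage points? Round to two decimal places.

-0.98

Bond P real return: 1.122/1.092 − 1 = 2.747%.
Bond Q real return: 1.112/1.072 − 1 = 3.731%.
Difference: 2.747 − 3.731 = -0.984 pp.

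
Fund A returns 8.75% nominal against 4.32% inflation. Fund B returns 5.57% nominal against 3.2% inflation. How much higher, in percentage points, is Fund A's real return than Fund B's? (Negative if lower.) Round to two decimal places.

1.95

Fund A real return: 1.0875/1.0432 − 1 = 4.247%.
Fund B real return: 1.0557/1.032 − 1 = 2.297%.
Difference: 4.247 − 2.297 = 1.950 pp.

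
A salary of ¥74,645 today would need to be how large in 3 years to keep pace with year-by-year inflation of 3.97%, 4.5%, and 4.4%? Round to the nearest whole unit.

¥84,669

Cumulative price-level factor: 1.0397 × 1.045 × 1.044 = 1.134291906.
Multiplying ¥74,645 by the price-level factor gives the future nominal sum.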